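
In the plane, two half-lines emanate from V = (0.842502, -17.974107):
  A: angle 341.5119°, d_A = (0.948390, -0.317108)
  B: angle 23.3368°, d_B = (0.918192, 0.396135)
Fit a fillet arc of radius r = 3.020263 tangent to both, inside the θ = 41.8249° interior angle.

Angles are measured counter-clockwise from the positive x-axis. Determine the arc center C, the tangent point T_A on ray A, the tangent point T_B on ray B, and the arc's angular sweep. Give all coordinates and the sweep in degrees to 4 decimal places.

center=(9.2964,-17.6162) T_A=(8.3387,-20.4806) T_B=(8.1000,-14.8430) sweep=138.1751

bisector direction at 2.4244° = (0.999105,0.042300)
center distance |VC| = r/sin(θ/2) = 3.020263/sin(20.9124°) = 8.461519
C = V + |VC|·bis = (9.2964,-17.6162)
T_A = V + ((C−V)·d_A)·d_A = V + 7.9041·d_A = (8.3387,-20.4806)
T_B = V + ((C−V)·d_B)·d_B = V + 7.9041·d_B = (8.1000,-14.8430)
sweep = 180° − θ = 138.1751°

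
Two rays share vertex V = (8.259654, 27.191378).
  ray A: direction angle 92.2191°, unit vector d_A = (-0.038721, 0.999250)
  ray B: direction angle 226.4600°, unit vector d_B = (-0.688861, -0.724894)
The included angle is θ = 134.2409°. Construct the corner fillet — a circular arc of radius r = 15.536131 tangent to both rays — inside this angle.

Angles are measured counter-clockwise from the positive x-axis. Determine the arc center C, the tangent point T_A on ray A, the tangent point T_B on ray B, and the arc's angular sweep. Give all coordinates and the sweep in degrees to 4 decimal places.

center=(-7.5187,33.1411) T_A=(8.0058,33.7426) T_B=(3.7434,22.4388) sweep=45.7591

bisector direction at 159.3396° = (-0.935688,0.352829)
center distance |VC| = r/sin(θ/2) = 15.536131/sin(67.1205°) = 16.862827
C = V + |VC|·bis = (-7.5187,33.1411)
T_A = V + ((C−V)·d_A)·d_A = V + 6.5562·d_A = (8.0058,33.7426)
T_B = V + ((C−V)·d_B)·d_B = V + 6.5562·d_B = (3.7434,22.4388)
sweep = 180° − θ = 45.7591°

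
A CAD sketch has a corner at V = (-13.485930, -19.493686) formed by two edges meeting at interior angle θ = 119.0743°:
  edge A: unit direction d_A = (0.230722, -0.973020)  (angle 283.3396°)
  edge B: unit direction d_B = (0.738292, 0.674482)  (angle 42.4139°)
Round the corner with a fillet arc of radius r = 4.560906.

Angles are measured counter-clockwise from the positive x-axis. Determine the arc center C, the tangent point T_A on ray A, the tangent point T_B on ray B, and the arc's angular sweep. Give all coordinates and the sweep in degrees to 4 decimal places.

center=(-8.4291,-21.0516) T_A=(-12.8670,-22.1039) T_B=(-11.5054,-17.6843) sweep=60.9257

bisector direction at 342.8768° = (0.955674,-0.294428)
center distance |VC| = r/sin(θ/2) = 4.560906/sin(59.5371°) = 5.291332
C = V + |VC|·bis = (-8.4291,-21.0516)
T_A = V + ((C−V)·d_A)·d_A = V + 2.6826·d_A = (-12.8670,-22.1039)
T_B = V + ((C−V)·d_B)·d_B = V + 2.6826·d_B = (-11.5054,-17.6843)
sweep = 180° − θ = 60.9257°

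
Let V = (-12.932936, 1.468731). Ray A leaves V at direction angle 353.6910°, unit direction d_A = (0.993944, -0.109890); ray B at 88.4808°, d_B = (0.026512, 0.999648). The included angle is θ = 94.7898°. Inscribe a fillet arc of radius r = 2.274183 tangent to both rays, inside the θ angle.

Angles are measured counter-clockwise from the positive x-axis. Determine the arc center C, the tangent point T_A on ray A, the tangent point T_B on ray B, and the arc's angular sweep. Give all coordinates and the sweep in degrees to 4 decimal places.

center=(-10.6041,3.4993) T_A=(-10.8540,1.2389) T_B=(-12.8775,3.5596) sweep=85.2102

bisector direction at 41.0859° = (0.753725,0.657190)
center distance |VC| = r/sin(θ/2) = 2.274183/sin(47.3949°) = 3.089768
C = V + |VC|·bis = (-10.6041,3.4993)
T_A = V + ((C−V)·d_A)·d_A = V + 2.0916·d_A = (-10.8540,1.2389)
T_B = V + ((C−V)·d_B)·d_B = V + 2.0916·d_B = (-12.8775,3.5596)
sweep = 180° − θ = 85.2102°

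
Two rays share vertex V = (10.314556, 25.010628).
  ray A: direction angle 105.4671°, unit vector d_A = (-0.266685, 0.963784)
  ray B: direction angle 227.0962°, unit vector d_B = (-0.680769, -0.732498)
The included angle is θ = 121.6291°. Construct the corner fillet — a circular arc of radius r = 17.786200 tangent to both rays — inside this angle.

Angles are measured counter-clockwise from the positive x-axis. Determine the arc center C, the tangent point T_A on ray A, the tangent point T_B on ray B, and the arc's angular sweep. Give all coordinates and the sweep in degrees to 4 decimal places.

center=(-9.4769,29.8420) T_A=(7.6652,34.5853) T_B=(3.5515,17.7337) sweep=58.3709

bisector direction at 166.2816° = (-0.971473,0.237149)
center distance |VC| = r/sin(θ/2) = 17.786200/sin(60.8145°) = 20.372582
C = V + |VC|·bis = (-9.4769,29.8420)
T_A = V + ((C−V)·d_A)·d_A = V + 9.9344·d_A = (7.6652,34.5853)
T_B = V + ((C−V)·d_B)·d_B = V + 9.9344·d_B = (3.5515,17.7337)
sweep = 180° − θ = 58.3709°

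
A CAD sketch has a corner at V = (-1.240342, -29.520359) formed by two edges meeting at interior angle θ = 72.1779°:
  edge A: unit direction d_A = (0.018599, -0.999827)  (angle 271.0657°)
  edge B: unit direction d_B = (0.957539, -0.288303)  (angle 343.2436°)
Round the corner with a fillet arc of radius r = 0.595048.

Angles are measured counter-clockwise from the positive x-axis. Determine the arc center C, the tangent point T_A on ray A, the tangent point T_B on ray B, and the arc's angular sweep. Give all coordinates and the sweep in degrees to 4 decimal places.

bisector direction at 307.1547° = (0.603968,-0.797008)
center distance |VC| = r/sin(θ/2) = 0.595048/sin(36.0889°) = 1.010199
C = V + |VC|·bis = (-0.6302,-30.3255)
T_A = V + ((C−V)·d_A)·d_A = V + 0.8163·d_A = (-1.2252,-30.3366)
T_B = V + ((C−V)·d_B)·d_B = V + 0.8163·d_B = (-0.4587,-29.7557)
sweep = 180° − θ = 107.8221°

center=(-0.6302,-30.3255) T_A=(-1.2252,-30.3366) T_B=(-0.4587,-29.7557) sweep=107.8221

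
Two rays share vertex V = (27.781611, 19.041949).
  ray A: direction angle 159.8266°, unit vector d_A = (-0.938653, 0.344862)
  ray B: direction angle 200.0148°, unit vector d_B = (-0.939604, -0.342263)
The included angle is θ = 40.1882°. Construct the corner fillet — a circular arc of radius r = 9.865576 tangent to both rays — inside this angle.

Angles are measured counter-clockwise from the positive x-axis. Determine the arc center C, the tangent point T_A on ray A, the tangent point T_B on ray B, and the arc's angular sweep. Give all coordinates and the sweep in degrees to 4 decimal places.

center=(-0.9338,19.0817) T_A=(2.4684,28.3420) T_B=(2.4428,9.8120) sweep=139.8118

bisector direction at 179.9207° = (-0.999999,0.001384)
center distance |VC| = r/sin(θ/2) = 9.865576/sin(20.0941°) = 28.715480
C = V + |VC|·bis = (-0.9338,19.0817)
T_A = V + ((C−V)·d_A)·d_A = V + 26.9676·d_A = (2.4684,28.3420)
T_B = V + ((C−V)·d_B)·d_B = V + 26.9676·d_B = (2.4428,9.8120)
sweep = 180° − θ = 139.8118°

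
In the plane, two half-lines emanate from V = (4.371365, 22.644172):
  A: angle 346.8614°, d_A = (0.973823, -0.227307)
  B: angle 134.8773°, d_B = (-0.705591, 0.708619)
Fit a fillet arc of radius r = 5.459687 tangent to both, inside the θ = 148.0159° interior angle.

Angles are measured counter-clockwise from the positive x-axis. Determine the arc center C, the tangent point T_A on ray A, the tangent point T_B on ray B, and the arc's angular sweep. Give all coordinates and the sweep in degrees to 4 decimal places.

bisector direction at 60.8693° = (0.486803,0.873512)
center distance |VC| = r/sin(θ/2) = 5.459687/sin(74.0079°) = 5.679483
C = V + |VC|·bis = (7.1362,27.6053)
T_A = V + ((C−V)·d_A)·d_A = V + 1.5647·d_A = (5.8951,22.2885)
T_B = V + ((C−V)·d_B)·d_B = V + 1.5647·d_B = (3.2673,23.7530)
sweep = 180° − θ = 31.9841°

center=(7.1362,27.6053) T_A=(5.8951,22.2885) T_B=(3.2673,23.7530) sweep=31.9841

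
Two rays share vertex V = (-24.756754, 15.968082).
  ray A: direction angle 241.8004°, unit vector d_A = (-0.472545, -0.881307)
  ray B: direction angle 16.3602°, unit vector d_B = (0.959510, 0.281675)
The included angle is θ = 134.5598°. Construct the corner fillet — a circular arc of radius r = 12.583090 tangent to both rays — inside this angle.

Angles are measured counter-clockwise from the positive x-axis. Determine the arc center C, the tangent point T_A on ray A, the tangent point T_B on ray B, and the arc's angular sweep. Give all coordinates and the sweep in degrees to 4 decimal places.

center=(-16.1569,5.3786) T_A=(-27.2465,11.3246) T_B=(-19.7013,17.4522) sweep=45.4402

bisector direction at 309.0803° = (0.630409,-0.776263)
center distance |VC| = r/sin(θ/2) = 12.583090/sin(67.2799°) = 13.641646
C = V + |VC|·bis = (-16.1569,5.3786)
T_A = V + ((C−V)·d_A)·d_A = V + 5.2688·d_A = (-27.2465,11.3246)
T_B = V + ((C−V)·d_B)·d_B = V + 5.2688·d_B = (-19.7013,17.4522)
sweep = 180° − θ = 45.4402°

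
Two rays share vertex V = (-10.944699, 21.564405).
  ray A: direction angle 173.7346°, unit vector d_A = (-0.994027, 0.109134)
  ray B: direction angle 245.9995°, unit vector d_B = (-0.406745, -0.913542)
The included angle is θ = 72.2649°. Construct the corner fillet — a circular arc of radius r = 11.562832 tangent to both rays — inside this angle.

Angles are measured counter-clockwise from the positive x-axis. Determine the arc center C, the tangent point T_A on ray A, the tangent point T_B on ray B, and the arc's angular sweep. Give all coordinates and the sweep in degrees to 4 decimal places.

bisector direction at 209.8671° = (-0.867183,-0.497989)
center distance |VC| = r/sin(θ/2) = 11.562832/sin(36.1324°) = 19.609524
C = V + |VC|·bis = (-27.9498,11.7991)
T_A = V + ((C−V)·d_A)·d_A = V + 15.8378·d_A = (-26.6879,23.2928)
T_B = V + ((C−V)·d_B)·d_B = V + 15.8378·d_B = (-17.3866,7.0960)
sweep = 180° − θ = 107.7351°

center=(-27.9498,11.7991) T_A=(-26.6879,23.2928) T_B=(-17.3866,7.0960) sweep=107.7351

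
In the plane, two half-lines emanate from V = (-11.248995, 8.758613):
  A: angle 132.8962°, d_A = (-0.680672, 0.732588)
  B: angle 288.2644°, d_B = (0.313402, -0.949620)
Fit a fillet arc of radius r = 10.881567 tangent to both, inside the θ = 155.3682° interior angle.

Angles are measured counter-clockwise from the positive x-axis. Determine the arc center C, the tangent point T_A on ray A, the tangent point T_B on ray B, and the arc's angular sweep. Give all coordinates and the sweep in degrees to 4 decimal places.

bisector direction at 210.5803° = (-0.860917,-0.508745)
center distance |VC| = r/sin(θ/2) = 10.881567/sin(77.6841°) = 11.137890
C = V + |VC|·bis = (-20.8378,3.0923)
T_A = V + ((C−V)·d_A)·d_A = V + 2.3757·d_A = (-12.8661,10.4990)
T_B = V + ((C−V)·d_B)·d_B = V + 2.3757·d_B = (-10.5044,6.5026)
sweep = 180° − θ = 24.6318°

center=(-20.8378,3.0923) T_A=(-12.8661,10.4990) T_B=(-10.5044,6.5026) sweep=24.6318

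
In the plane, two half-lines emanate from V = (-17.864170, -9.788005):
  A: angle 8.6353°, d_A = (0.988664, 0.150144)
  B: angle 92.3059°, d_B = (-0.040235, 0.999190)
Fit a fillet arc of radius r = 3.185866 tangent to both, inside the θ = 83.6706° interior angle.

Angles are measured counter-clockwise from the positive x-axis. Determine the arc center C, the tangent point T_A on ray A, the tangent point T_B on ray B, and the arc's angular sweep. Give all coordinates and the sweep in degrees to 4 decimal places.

center=(-14.8241,-6.1039) T_A=(-14.3457,-9.2537) T_B=(-18.0074,-6.2321) sweep=96.3294

bisector direction at 50.4706° = (0.636474,0.771298)
center distance |VC| = r/sin(θ/2) = 3.185866/sin(41.8353°) = 4.776471
C = V + |VC|·bis = (-14.8241,-6.1039)
T_A = V + ((C−V)·d_A)·d_A = V + 3.5588·d_A = (-14.3457,-9.2537)
T_B = V + ((C−V)·d_B)·d_B = V + 3.5588·d_B = (-18.0074,-6.2321)
sweep = 180° − θ = 96.3294°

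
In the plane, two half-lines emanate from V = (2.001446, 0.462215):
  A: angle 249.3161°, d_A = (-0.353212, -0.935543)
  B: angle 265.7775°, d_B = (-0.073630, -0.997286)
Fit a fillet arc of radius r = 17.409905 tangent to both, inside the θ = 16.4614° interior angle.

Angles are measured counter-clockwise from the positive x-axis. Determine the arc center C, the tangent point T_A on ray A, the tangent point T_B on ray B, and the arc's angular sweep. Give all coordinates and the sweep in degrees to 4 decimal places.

bisector direction at 257.5468° = (-0.215642,-0.976472)
center distance |VC| = r/sin(θ/2) = 17.409905/sin(8.2307°) = 121.612155
C = V + |VC|·bis = (-24.2233,-118.2887)
T_A = V + ((C−V)·d_A)·d_A = V + 120.3595·d_A = (-40.5110,-112.1393)
T_B = V + ((C−V)·d_B)·d_B = V + 120.3595·d_B = (-6.8606,-119.5706)
sweep = 180° − θ = 163.5386°

center=(-24.2233,-118.2887) T_A=(-40.5110,-112.1393) T_B=(-6.8606,-119.5706) sweep=163.5386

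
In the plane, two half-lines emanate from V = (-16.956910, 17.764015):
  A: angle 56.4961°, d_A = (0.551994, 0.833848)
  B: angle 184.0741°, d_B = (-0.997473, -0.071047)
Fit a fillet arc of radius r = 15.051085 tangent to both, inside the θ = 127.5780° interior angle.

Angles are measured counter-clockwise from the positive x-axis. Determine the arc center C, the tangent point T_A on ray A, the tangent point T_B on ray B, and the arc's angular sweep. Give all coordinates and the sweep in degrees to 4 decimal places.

center=(-25.4172,32.2506) T_A=(-12.8668,23.9425) T_B=(-24.3478,17.2376) sweep=52.4220

bisector direction at 120.2851° = (-0.504303,0.863527)
center distance |VC| = r/sin(θ/2) = 15.051085/sin(63.7890°) = 16.776112
C = V + |VC|·bis = (-25.4172,32.2506)
T_A = V + ((C−V)·d_A)·d_A = V + 7.4096·d_A = (-12.8668,23.9425)
T_B = V + ((C−V)·d_B)·d_B = V + 7.4096·d_B = (-24.3478,17.2376)
sweep = 180° − θ = 52.4220°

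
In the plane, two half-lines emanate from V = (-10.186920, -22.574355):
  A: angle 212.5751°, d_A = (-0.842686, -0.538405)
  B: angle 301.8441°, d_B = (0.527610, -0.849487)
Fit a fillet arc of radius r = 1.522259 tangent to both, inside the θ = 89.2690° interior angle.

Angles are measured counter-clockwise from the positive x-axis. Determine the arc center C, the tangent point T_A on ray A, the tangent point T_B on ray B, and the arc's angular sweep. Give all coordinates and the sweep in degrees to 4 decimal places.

bisector direction at 257.2096° = (-0.221385,-0.975186)
center distance |VC| = r/sin(θ/2) = 1.522259/sin(44.6345°) = 2.166665
C = V + |VC|·bis = (-10.6666,-24.6873)
T_A = V + ((C−V)·d_A)·d_A = V + 1.5418·d_A = (-11.4862,-23.4045)
T_B = V + ((C−V)·d_B)·d_B = V + 1.5418·d_B = (-9.3734,-23.8841)
sweep = 180° − θ = 90.7310°

center=(-10.6666,-24.6873) T_A=(-11.4862,-23.4045) T_B=(-9.3734,-23.8841) sweep=90.7310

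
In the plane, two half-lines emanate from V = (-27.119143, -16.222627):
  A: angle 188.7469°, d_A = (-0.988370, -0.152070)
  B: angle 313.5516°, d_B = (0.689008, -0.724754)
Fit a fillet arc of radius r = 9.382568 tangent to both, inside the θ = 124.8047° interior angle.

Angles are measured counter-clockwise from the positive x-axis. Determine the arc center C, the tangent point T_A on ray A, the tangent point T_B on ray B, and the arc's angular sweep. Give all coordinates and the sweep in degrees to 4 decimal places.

bisector direction at 251.1493° = (-0.323104,-0.946363)
center distance |VC| = r/sin(θ/2) = 9.382568/sin(62.4023°) = 10.587146
C = V + |VC|·bis = (-30.5399,-26.2419)
T_A = V + ((C−V)·d_A)·d_A = V + 4.9046·d_A = (-31.9667,-16.9685)
T_B = V + ((C−V)·d_B)·d_B = V + 4.9046·d_B = (-23.7398,-19.7773)
sweep = 180° − θ = 55.1953°

center=(-30.5399,-26.2419) T_A=(-31.9667,-16.9685) T_B=(-23.7398,-19.7773) sweep=55.1953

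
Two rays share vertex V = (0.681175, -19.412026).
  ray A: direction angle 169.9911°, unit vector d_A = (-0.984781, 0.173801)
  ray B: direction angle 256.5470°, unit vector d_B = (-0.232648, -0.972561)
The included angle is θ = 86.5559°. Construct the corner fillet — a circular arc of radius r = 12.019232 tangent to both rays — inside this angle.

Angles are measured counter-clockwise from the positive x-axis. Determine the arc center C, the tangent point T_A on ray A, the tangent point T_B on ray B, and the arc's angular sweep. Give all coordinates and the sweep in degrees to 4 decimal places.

center=(-13.9779,-29.0299) T_A=(-11.8889,-17.1936) T_B=(-2.2884,-31.8261) sweep=93.4441

bisector direction at 213.2690° = (-0.836104,-0.548571)
center distance |VC| = r/sin(θ/2) = 12.019232/sin(43.2779°) = 17.532548
C = V + |VC|·bis = (-13.9779,-29.0299)
T_A = V + ((C−V)·d_A)·d_A = V + 12.7643·d_A = (-11.8889,-17.1936)
T_B = V + ((C−V)·d_B)·d_B = V + 12.7643·d_B = (-2.2884,-31.8261)
sweep = 180° − θ = 93.4441°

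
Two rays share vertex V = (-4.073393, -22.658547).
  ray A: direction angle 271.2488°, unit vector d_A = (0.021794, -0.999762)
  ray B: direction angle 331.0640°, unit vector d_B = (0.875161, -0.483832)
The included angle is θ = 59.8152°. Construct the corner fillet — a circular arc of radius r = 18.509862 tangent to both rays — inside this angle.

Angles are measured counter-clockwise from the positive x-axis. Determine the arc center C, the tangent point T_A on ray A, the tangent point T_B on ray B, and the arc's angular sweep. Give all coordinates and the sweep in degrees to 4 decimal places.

bisector direction at 301.1564° = (0.517376,-0.855758)
center distance |VC| = r/sin(θ/2) = 18.509862/sin(29.9076°) = 37.123467
C = V + |VC|·bis = (15.1334,-54.4273)
T_A = V + ((C−V)·d_A)·d_A = V + 32.1798·d_A = (-3.3721,-54.8307)
T_B = V + ((C−V)·d_B)·d_B = V + 32.1798·d_B = (24.0891,-38.2282)
sweep = 180° − θ = 120.1848°

center=(15.1334,-54.4273) T_A=(-3.3721,-54.8307) T_B=(24.0891,-38.2282) sweep=120.1848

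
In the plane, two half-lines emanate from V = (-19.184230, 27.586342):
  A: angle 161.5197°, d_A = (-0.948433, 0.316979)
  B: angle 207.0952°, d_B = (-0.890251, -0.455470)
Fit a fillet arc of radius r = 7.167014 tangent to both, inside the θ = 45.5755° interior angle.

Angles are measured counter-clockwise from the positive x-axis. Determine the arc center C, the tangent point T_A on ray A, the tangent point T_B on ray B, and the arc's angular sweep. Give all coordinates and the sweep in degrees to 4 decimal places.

center=(-37.6362,26.1965) T_A=(-35.3644,32.9940) T_B=(-34.3718,19.8161) sweep=134.4245

bisector direction at 184.3075° = (-0.997175,-0.075108)
center distance |VC| = r/sin(θ/2) = 7.167014/sin(22.7877°) = 18.504188
C = V + |VC|·bis = (-37.6362,26.1965)
T_A = V + ((C−V)·d_A)·d_A = V + 17.0599·d_A = (-35.3644,32.9940)
T_B = V + ((C−V)·d_B)·d_B = V + 17.0599·d_B = (-34.3718,19.8161)
sweep = 180° − θ = 134.4245°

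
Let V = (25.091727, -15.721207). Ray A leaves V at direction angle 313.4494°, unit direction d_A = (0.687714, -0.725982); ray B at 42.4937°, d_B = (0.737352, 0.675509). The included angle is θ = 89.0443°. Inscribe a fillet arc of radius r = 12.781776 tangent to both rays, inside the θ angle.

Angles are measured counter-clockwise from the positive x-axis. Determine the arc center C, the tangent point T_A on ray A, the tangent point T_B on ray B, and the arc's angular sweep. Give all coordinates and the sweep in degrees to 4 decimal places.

bisector direction at 357.9716° = (0.999373,-0.035396)
center distance |VC| = r/sin(θ/2) = 12.781776/sin(44.5222°) = 18.228823
C = V + |VC|·bis = (43.3091,-16.3664)
T_A = V + ((C−V)·d_A)·d_A = V + 12.9968·d_A = (34.0298,-25.1566)
T_B = V + ((C−V)·d_B)·d_B = V + 12.9968·d_B = (34.6749,-6.9418)
sweep = 180° − θ = 90.9557°

center=(43.3091,-16.3664) T_A=(34.0298,-25.1566) T_B=(34.6749,-6.9418) sweep=90.9557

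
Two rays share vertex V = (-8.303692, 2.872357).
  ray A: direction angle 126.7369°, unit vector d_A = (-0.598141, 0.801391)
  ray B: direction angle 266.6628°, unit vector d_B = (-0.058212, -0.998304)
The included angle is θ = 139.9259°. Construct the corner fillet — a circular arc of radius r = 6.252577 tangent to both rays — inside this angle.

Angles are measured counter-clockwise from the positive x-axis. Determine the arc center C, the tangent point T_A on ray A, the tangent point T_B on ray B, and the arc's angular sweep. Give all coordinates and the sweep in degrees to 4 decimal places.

bisector direction at 196.6999° = (-0.957823,-0.287358)
center distance |VC| = r/sin(θ/2) = 6.252577/sin(69.9630°) = 6.655421
C = V + |VC|·bis = (-14.6784,0.9599)
T_A = V + ((C−V)·d_A)·d_A = V + 2.2803·d_A = (-9.6677,4.6998)
T_B = V + ((C−V)·d_B)·d_B = V + 2.2803·d_B = (-8.4364,0.5959)
sweep = 180° − θ = 40.0741°

center=(-14.6784,0.9599) T_A=(-9.6677,4.6998) T_B=(-8.4364,0.5959) sweep=40.0741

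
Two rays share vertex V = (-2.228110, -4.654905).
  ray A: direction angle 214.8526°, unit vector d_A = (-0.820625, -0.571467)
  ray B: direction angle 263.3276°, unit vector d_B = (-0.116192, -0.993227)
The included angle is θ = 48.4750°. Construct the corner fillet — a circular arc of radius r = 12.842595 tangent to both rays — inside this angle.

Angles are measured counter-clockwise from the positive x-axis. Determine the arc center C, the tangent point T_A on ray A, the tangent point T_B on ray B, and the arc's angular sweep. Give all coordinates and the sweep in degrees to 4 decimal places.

bisector direction at 239.0901° = (-0.513690,-0.857976)
center distance |VC| = r/sin(θ/2) = 12.842595/sin(24.2375°) = 31.283731
C = V + |VC|·bis = (-18.2982,-31.4956)
T_A = V + ((C−V)·d_A)·d_A = V + 28.5261·d_A = (-25.6374,-20.9566)
T_B = V + ((C−V)·d_B)·d_B = V + 28.5261·d_B = (-5.5426,-32.9878)
sweep = 180° − θ = 131.5250°

center=(-18.2982,-31.4956) T_A=(-25.6374,-20.9566) T_B=(-5.5426,-32.9878) sweep=131.5250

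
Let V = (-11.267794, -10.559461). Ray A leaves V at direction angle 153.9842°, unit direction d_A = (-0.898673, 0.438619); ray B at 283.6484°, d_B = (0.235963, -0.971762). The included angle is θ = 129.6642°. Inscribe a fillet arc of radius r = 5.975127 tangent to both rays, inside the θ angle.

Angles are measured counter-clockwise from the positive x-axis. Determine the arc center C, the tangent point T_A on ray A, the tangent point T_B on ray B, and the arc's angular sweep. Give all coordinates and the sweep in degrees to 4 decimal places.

bisector direction at 218.8163° = (-0.779160,-0.626825)
center distance |VC| = r/sin(θ/2) = 5.975127/sin(64.8321°) = 6.601873
C = V + |VC|·bis = (-16.4117,-14.6977)
T_A = V + ((C−V)·d_A)·d_A = V + 2.8076·d_A = (-13.7909,-9.3280)
T_B = V + ((C−V)·d_B)·d_B = V + 2.8076·d_B = (-10.6053,-13.2878)
sweep = 180° − θ = 50.3358°

center=(-16.4117,-14.6977) T_A=(-13.7909,-9.3280) T_B=(-10.6053,-13.2878) sweep=50.3358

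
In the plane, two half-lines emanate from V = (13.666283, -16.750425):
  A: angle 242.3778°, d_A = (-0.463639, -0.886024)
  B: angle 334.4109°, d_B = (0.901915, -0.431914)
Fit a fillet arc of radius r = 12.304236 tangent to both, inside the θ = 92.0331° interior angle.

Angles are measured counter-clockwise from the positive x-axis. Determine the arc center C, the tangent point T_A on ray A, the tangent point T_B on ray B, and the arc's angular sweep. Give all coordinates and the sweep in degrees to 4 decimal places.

center=(19.0623,-32.9769) T_A=(8.1605,-27.2721) T_B=(24.3767,-21.8795) sweep=87.9669

bisector direction at 288.3943° = (0.315555,-0.948907)
center distance |VC| = r/sin(θ/2) = 12.304236/sin(46.0166°) = 17.100132
C = V + |VC|·bis = (19.0623,-32.9769)
T_A = V + ((C−V)·d_A)·d_A = V + 11.8752·d_A = (8.1605,-27.2721)
T_B = V + ((C−V)·d_B)·d_B = V + 11.8752·d_B = (24.3767,-21.8795)
sweep = 180° − θ = 87.9669°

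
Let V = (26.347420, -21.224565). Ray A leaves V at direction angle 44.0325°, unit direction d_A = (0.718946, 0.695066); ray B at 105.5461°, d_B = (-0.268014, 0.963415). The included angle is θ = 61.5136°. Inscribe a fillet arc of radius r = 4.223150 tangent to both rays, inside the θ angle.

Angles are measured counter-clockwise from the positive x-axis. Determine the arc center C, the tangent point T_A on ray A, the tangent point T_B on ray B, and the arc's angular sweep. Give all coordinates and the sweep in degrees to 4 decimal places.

center=(28.5141,-13.2558) T_A=(31.4495,-16.2920) T_B=(24.4454,-14.3876) sweep=118.4864

bisector direction at 74.7893° = (0.262369,0.964968)
center distance |VC| = r/sin(θ/2) = 4.223150/sin(30.7568°) = 8.258097
C = V + |VC|·bis = (28.5141,-13.2558)
T_A = V + ((C−V)·d_A)·d_A = V + 7.0966·d_A = (31.4495,-16.2920)
T_B = V + ((C−V)·d_B)·d_B = V + 7.0966·d_B = (24.4454,-14.3876)
sweep = 180° − θ = 118.4864°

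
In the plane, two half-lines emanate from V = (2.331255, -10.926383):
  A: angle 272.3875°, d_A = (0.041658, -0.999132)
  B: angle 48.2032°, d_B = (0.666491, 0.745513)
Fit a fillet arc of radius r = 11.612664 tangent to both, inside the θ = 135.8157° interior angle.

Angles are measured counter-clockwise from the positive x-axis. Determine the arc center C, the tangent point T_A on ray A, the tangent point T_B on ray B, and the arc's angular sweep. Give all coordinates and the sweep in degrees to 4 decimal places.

bisector direction at 340.2953° = (0.941443,-0.337172)
center distance |VC| = r/sin(θ/2) = 11.612664/sin(67.9078°) = 12.532822
C = V + |VC|·bis = (14.1302,-15.1521)
T_A = V + ((C−V)·d_A)·d_A = V + 4.7136·d_A = (2.5276,-15.6359)
T_B = V + ((C−V)·d_B)·d_B = V + 4.7136·d_B = (5.4728,-7.4124)
sweep = 180° − θ = 44.1843°

center=(14.1302,-15.1521) T_A=(2.5276,-15.6359) T_B=(5.4728,-7.4124) sweep=44.1843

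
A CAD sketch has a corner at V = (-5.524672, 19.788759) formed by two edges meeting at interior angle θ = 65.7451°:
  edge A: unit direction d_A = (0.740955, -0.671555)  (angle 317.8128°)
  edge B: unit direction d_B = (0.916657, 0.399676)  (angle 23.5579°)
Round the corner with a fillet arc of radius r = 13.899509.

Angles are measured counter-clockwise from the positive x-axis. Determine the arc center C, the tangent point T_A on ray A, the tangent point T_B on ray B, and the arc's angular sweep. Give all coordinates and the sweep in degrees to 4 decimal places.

bisector direction at 350.6854° = (0.986814,-0.161856)
center distance |VC| = r/sin(θ/2) = 13.899509/sin(32.8725°) = 25.608369
C = V + |VC|·bis = (19.7460,15.6439)
T_A = V + ((C−V)·d_A)·d_A = V + 21.5080·d_A = (10.4117,5.3450)
T_B = V + ((C−V)·d_B)·d_B = V + 21.5080·d_B = (14.1907,28.3850)
sweep = 180° − θ = 114.2549°

center=(19.7460,15.6439) T_A=(10.4117,5.3450) T_B=(14.1907,28.3850) sweep=114.2549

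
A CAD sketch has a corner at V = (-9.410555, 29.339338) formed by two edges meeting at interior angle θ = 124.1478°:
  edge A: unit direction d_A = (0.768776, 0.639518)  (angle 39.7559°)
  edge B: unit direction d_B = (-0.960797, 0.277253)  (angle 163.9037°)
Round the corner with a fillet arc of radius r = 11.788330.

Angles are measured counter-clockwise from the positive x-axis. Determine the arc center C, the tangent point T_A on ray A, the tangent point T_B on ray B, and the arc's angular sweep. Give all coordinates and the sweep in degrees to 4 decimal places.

center=(-12.1457,42.3979) T_A=(-4.6069,33.3354) T_B=(-15.4141,31.0717) sweep=55.8522

bisector direction at 101.8298° = (-0.205005,0.978761)
center distance |VC| = r/sin(θ/2) = 11.788330/sin(62.0739°) = 13.341971
C = V + |VC|·bis = (-12.1457,42.3979)
T_A = V + ((C−V)·d_A)·d_A = V + 6.2485·d_A = (-4.6069,33.3354)
T_B = V + ((C−V)·d_B)·d_B = V + 6.2485·d_B = (-15.4141,31.0717)
sweep = 180° − θ = 55.8522°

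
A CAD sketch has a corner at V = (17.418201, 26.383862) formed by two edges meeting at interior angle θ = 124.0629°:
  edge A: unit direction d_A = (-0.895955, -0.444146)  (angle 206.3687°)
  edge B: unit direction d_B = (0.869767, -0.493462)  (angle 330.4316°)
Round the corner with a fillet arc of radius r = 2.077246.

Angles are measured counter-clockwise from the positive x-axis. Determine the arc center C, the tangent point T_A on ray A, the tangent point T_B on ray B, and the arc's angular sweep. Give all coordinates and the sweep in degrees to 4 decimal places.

center=(17.3525,24.0328) T_A=(16.4299,25.8940) T_B=(18.3776,25.8396) sweep=55.9371

bisector direction at 268.4001° = (-0.027919,-0.999610)
center distance |VC| = r/sin(θ/2) = 2.077246/sin(62.0314°) = 2.351941
C = V + |VC|·bis = (17.3525,24.0328)
T_A = V + ((C−V)·d_A)·d_A = V + 1.1030·d_A = (16.4299,25.8940)
T_B = V + ((C−V)·d_B)·d_B = V + 1.1030·d_B = (18.3776,25.8396)
sweep = 180° − θ = 55.9371°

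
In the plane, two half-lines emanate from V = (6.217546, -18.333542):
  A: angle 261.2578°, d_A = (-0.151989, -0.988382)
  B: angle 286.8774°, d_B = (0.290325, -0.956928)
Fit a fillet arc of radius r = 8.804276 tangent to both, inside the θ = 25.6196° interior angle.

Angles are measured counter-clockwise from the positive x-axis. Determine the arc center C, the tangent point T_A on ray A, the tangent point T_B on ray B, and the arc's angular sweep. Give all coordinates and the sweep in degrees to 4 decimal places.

center=(9.0343,-57.9433) T_A=(0.3323,-56.6052) T_B=(17.4594,-55.3872) sweep=154.3804

bisector direction at 274.0676° = (0.070933,-0.997481)
center distance |VC| = r/sin(θ/2) = 8.804276/sin(12.8098°) = 39.709829
C = V + |VC|·bis = (9.0343,-57.9433)
T_A = V + ((C−V)·d_A)·d_A = V + 38.7215·d_A = (0.3323,-56.6052)
T_B = V + ((C−V)·d_B)·d_B = V + 38.7215·d_B = (17.4594,-55.3872)
sweep = 180° − θ = 154.3804°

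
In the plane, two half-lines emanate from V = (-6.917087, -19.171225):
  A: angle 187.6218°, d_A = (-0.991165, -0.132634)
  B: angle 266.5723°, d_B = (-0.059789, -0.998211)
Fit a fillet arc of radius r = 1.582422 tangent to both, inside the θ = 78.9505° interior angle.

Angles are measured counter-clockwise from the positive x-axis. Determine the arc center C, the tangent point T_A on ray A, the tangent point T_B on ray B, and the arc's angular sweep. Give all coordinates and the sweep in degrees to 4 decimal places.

bisector direction at 227.0971° = (-0.680759,-0.732508)
center distance |VC| = r/sin(θ/2) = 1.582422/sin(39.4753°) = 2.489084
C = V + |VC|·bis = (-8.6116,-20.9945)
T_A = V + ((C−V)·d_A)·d_A = V + 1.9213·d_A = (-8.8214,-19.4261)
T_B = V + ((C−V)·d_B)·d_B = V + 1.9213·d_B = (-7.0320,-21.0891)
sweep = 180° − θ = 101.0495°

center=(-8.6116,-20.9945) T_A=(-8.8214,-19.4261) T_B=(-7.0320,-21.0891) sweep=101.0495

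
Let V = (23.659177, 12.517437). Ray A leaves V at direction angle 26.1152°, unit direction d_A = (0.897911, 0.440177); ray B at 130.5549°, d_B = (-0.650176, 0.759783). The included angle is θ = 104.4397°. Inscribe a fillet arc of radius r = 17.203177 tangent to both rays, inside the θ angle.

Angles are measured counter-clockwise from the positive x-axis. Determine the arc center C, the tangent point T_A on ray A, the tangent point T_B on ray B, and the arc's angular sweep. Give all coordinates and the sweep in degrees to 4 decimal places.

bisector direction at 78.3351° = (0.202188,0.979347)
center distance |VC| = r/sin(θ/2) = 17.203177/sin(52.2199°) = 21.766053
C = V + |VC|·bis = (28.0600,33.8339)
T_A = V + ((C−V)·d_A)·d_A = V + 13.3346·d_A = (35.6325,18.3870)
T_B = V + ((C−V)·d_B)·d_B = V + 13.3346·d_B = (14.9893,22.6489)
sweep = 180° − θ = 75.5603°

center=(28.0600,33.8339) T_A=(35.6325,18.3870) T_B=(14.9893,22.6489) sweep=75.5603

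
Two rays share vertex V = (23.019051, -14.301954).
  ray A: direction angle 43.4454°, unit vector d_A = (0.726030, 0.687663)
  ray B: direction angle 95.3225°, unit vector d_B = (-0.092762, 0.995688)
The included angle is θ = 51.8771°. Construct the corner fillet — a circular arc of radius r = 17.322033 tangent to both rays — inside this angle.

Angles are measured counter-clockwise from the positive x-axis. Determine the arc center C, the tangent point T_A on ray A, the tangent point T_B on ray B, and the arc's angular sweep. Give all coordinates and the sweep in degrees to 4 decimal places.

bisector direction at 69.3839° = (0.352104,0.935961)
center distance |VC| = r/sin(θ/2) = 17.322033/sin(25.9385°) = 39.601642
C = V + |VC|·bis = (36.9629,22.7636)
T_A = V + ((C−V)·d_A)·d_A = V + 35.6123·d_A = (48.8747,10.1873)
T_B = V + ((C−V)·d_B)·d_B = V + 35.6123·d_B = (19.7156,21.1568)
sweep = 180° − θ = 128.1229°

center=(36.9629,22.7636) T_A=(48.8747,10.1873) T_B=(19.7156,21.1568) sweep=128.1229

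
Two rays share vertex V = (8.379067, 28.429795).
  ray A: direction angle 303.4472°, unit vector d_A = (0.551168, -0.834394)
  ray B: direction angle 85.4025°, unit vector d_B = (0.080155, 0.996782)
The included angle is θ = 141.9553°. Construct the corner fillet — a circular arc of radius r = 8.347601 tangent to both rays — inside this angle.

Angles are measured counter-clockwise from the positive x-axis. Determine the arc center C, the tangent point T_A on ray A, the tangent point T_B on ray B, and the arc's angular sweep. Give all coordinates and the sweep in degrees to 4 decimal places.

bisector direction at 14.4248° = (0.968475,0.249110)
center distance |VC| = r/sin(θ/2) = 8.347601/sin(70.9776°) = 8.829782
C = V + |VC|·bis = (16.9305,30.6294)
T_A = V + ((C−V)·d_A)·d_A = V + 2.8780·d_A = (9.9653,26.0284)
T_B = V + ((C−V)·d_B)·d_B = V + 2.8780·d_B = (8.6098,31.2985)
sweep = 180° − θ = 38.0447°

center=(16.9305,30.6294) T_A=(9.9653,26.0284) T_B=(8.6098,31.2985) sweep=38.0447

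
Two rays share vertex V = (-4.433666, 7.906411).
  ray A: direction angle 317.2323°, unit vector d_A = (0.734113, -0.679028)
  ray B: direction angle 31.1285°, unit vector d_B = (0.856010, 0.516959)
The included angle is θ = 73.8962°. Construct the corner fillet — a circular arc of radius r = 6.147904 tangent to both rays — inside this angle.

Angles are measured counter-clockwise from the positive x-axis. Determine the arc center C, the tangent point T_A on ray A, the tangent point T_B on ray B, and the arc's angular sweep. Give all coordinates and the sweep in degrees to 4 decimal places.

bisector direction at 354.1804° = (0.994846,-0.101397)
center distance |VC| = r/sin(θ/2) = 6.147904/sin(36.9481°) = 10.227903
C = V + |VC|·bis = (5.7415,6.8693)
T_A = V + ((C−V)·d_A)·d_A = V + 8.1739·d_A = (1.5669,2.3561)
T_B = V + ((C−V)·d_B)·d_B = V + 8.1739·d_B = (2.5633,12.1320)
sweep = 180° − θ = 106.1038°

center=(5.7415,6.8693) T_A=(1.5669,2.3561) T_B=(2.5633,12.1320) sweep=106.1038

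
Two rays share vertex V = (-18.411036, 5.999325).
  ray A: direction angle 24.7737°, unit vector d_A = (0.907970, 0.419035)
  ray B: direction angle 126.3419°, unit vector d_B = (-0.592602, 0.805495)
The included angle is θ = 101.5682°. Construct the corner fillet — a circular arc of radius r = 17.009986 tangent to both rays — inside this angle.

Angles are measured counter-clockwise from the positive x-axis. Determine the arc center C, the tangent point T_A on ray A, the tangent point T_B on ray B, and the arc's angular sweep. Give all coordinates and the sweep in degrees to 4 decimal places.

center=(-12.9354,27.2605) T_A=(-5.8076,11.8159) T_B=(-26.6369,17.1803) sweep=78.4318

bisector direction at 75.5578° = (0.249403,0.968400)
center distance |VC| = r/sin(θ/2) = 17.009986/sin(50.7841°) = 21.954911
C = V + |VC|·bis = (-12.9354,27.2605)
T_A = V + ((C−V)·d_A)·d_A = V + 13.8809·d_A = (-5.8076,11.8159)
T_B = V + ((C−V)·d_B)·d_B = V + 13.8809·d_B = (-26.6369,17.1803)
sweep = 180° − θ = 78.4318°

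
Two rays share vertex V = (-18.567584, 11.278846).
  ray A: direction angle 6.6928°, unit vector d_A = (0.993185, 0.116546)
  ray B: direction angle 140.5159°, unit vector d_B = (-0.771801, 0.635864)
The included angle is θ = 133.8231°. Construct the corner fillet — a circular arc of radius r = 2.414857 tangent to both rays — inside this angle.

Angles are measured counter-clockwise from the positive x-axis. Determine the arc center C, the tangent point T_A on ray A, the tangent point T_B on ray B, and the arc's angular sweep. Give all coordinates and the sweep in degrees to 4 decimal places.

center=(-17.8266,13.7972) T_A=(-17.5452,11.3988) T_B=(-19.3621,11.9334) sweep=46.1769

bisector direction at 73.6043° = (0.282269,0.959335)
center distance |VC| = r/sin(θ/2) = 2.414857/sin(66.9116°) = 2.625128
C = V + |VC|·bis = (-17.8266,13.7972)
T_A = V + ((C−V)·d_A)·d_A = V + 1.0294·d_A = (-17.5452,11.3988)
T_B = V + ((C−V)·d_B)·d_B = V + 1.0294·d_B = (-19.3621,11.9334)
sweep = 180° − θ = 46.1769°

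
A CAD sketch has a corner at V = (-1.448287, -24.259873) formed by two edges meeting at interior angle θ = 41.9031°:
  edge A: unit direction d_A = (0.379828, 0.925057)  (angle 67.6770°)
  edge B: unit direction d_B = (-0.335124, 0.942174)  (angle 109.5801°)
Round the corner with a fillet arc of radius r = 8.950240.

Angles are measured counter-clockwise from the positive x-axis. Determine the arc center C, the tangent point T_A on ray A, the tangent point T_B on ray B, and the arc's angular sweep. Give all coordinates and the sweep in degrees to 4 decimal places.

center=(-0.8492,0.7631) T_A=(7.4303,-2.6364) T_B=(-9.2819,-2.2363) sweep=138.0969

bisector direction at 88.6286° = (0.023934,0.999714)
center distance |VC| = r/sin(θ/2) = 8.950240/sin(20.9516°) = 25.030149
C = V + |VC|·bis = (-0.8492,0.7631)
T_A = V + ((C−V)·d_A)·d_A = V + 23.3752·d_A = (7.4303,-2.6364)
T_B = V + ((C−V)·d_B)·d_B = V + 23.3752·d_B = (-9.2819,-2.2363)
sweep = 180° − θ = 138.0969°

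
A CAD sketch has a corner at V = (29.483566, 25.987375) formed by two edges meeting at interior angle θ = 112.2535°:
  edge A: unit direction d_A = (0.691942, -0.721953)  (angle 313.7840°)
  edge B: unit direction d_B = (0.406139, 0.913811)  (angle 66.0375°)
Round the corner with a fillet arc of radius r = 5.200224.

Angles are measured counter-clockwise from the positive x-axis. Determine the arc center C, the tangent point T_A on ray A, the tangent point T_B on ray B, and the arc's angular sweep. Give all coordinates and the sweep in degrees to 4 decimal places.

bisector direction at 9.9108° = (0.985077,0.172114)
center distance |VC| = r/sin(θ/2) = 5.200224/sin(56.1268°) = 6.263273
C = V + |VC|·bis = (35.6534,27.0654)
T_A = V + ((C−V)·d_A)·d_A = V + 3.4909·d_A = (31.8991,23.4671)
T_B = V + ((C−V)·d_B)·d_B = V + 3.4909·d_B = (30.9013,29.1774)
sweep = 180° − θ = 67.7465°

center=(35.6534,27.0654) T_A=(31.8991,23.4671) T_B=(30.9013,29.1774) sweep=67.7465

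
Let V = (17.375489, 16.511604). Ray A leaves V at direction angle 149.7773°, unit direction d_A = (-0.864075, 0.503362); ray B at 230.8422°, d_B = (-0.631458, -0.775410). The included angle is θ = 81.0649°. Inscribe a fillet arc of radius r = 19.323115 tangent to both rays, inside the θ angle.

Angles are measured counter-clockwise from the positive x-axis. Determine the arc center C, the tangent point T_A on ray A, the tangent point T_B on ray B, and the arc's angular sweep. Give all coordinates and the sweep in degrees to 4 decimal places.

center=(-11.8779,11.1902) T_A=(-2.1513,27.8869) T_B=(3.1055,-1.0115) sweep=98.9351

bisector direction at 190.3098° = (-0.983855,-0.178970)
center distance |VC| = r/sin(θ/2) = 19.323115/sin(40.5324°) = 29.733422
C = V + |VC|·bis = (-11.8779,11.1902)
T_A = V + ((C−V)·d_A)·d_A = V + 22.5985·d_A = (-2.1513,27.8869)
T_B = V + ((C−V)·d_B)·d_B = V + 22.5985·d_B = (3.1055,-1.0115)
sweep = 180° − θ = 98.9351°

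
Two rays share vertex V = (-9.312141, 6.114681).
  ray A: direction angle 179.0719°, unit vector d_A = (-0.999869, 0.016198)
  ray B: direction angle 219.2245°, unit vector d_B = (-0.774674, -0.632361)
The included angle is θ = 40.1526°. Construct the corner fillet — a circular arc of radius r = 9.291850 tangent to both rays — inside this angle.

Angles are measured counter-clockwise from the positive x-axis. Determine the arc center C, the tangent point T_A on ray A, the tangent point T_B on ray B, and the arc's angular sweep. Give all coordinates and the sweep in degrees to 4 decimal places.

center=(-34.8831,-2.7641) T_A=(-34.7326,6.5265) T_B=(-29.0073,-9.9623) sweep=139.8474

bisector direction at 199.1482° = (-0.944673,-0.328013)
center distance |VC| = r/sin(θ/2) = 9.291850/sin(20.0763°) = 27.068538
C = V + |VC|·bis = (-34.8831,-2.7641)
T_A = V + ((C−V)·d_A)·d_A = V + 25.4238·d_A = (-34.7326,6.5265)
T_B = V + ((C−V)·d_B)·d_B = V + 25.4238·d_B = (-29.0073,-9.9623)
sweep = 180° − θ = 139.8474°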